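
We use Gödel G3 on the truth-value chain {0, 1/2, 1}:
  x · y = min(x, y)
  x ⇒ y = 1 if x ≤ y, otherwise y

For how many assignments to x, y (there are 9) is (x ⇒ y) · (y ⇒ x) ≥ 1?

3

x = 0, y = 0 ↦ 1  ≥
x = 0, y = 1/2 ↦ 0  <
x = 0, y = 1 ↦ 0  <
x = 1/2, y = 0 ↦ 0  <
x = 1/2, y = 1/2 ↦ 1  ≥
x = 1/2, y = 1 ↦ 1/2  <
x = 1, y = 0 ↦ 0  <
x = 1, y = 1/2 ↦ 1/2  <
x = 1, y = 1 ↦ 1  ≥
So 3 of the 9 assignments meet the threshold.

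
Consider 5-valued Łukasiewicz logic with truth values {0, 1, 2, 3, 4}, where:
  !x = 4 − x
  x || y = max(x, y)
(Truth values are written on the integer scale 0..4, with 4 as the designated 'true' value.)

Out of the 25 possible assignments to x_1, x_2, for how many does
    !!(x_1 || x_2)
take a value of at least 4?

value 4: 9 assignments (counts)
value 3: 7 assignments
value 2: 5 assignments
value 1: 3 assignments
value 0: 1 assignment
So 9 of the 25 assignments meet the threshold.

9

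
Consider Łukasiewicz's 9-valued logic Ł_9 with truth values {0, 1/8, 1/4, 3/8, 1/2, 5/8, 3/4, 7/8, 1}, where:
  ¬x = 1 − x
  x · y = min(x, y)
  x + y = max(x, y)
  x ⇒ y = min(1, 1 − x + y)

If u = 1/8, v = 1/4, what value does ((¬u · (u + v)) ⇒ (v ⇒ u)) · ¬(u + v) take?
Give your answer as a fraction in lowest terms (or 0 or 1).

3/4

¬u = ¬1/8 = 7/8
u + v = 1/8 + 1/4 = 1/4
¬u · (u + v) = 7/8 · 1/4 = 1/4
v ⇒ u = 1/4 ⇒ 1/8 = 7/8
(¬u · (u + v)) ⇒ (v ⇒ u) = 1/4 ⇒ 7/8 = 1
u + v = 1/8 + 1/4 = 1/4
¬(u + v) = ¬1/4 = 3/4
((¬u · (u + v)) ⇒ (v ⇒ u)) · ¬(u + v) = 1 · 3/4 = 3/4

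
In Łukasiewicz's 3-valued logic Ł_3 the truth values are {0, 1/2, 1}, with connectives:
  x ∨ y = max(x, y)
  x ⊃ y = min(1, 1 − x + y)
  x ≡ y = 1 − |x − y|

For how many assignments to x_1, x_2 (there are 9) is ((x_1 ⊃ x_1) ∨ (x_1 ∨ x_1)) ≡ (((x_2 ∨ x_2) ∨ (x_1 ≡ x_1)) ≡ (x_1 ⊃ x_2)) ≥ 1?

6

x_1 = 0, x_2 = 0 ↦ 1  ≥
x_1 = 0, x_2 = 1/2 ↦ 1  ≥
x_1 = 0, x_2 = 1 ↦ 1  ≥
x_1 = 1/2, x_2 = 0 ↦ 1/2  <
x_1 = 1/2, x_2 = 1/2 ↦ 1  ≥
x_1 = 1/2, x_2 = 1 ↦ 1  ≥
x_1 = 1, x_2 = 0 ↦ 0  <
x_1 = 1, x_2 = 1/2 ↦ 1/2  <
x_1 = 1, x_2 = 1 ↦ 1  ≥
So 6 of the 9 assignments meet the threshold.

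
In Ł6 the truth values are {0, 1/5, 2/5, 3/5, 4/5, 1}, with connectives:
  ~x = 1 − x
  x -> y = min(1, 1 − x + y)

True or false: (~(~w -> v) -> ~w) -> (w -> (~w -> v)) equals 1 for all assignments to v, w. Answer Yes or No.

At v = 4/5, w = 3/5, for instance:
~w = ~3/5 = 2/5
~w -> v = 2/5 -> 4/5 = 1
~(~w -> v) = ~1 = 0
~w = ~3/5 = 2/5
~(~w -> v) -> ~w = 0 -> 2/5 = 1
w -> (~w -> v) = 3/5 -> 1 = 1
(~(~w -> v) -> ~w) -> (w -> (~w -> v)) = 1 -> 1 = 1
and checking the remaining 35 assignments likewise gives ≥ 1 in every case.

Yes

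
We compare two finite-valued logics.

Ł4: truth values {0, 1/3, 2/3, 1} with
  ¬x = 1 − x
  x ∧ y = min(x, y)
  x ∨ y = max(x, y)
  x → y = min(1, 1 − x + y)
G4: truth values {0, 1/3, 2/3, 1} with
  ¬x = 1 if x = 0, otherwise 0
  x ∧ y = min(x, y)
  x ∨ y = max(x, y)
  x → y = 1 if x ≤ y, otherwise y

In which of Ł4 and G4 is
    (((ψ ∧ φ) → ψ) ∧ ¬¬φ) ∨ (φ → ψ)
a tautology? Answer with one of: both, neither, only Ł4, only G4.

only G4

In Ł4: at φ = 1/3, ψ = 0 the value is 2/3 — not a tautology.
In G4: every assignment gives 1 — tautology.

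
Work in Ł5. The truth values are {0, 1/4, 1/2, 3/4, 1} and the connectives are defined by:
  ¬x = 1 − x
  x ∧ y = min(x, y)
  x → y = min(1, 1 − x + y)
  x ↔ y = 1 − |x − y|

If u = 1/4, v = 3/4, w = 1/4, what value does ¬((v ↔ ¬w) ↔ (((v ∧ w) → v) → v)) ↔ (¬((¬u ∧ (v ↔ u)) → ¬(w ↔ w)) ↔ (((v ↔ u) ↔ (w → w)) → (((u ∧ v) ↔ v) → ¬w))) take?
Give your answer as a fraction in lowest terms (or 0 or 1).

3/4

¬w = ¬1/4 = 3/4
v ↔ ¬w = 3/4 ↔ 3/4 = 1
v ∧ w = 3/4 ∧ 1/4 = 1/4
(v ∧ w) → v = 1/4 → 3/4 = 1
((v ∧ w) → v) → v = 1 → 3/4 = 3/4
(v ↔ ¬w) ↔ (((v ∧ w) → v) → v) = 1 ↔ 3/4 = 3/4
¬((v ↔ ¬w) ↔ (((v ∧ w) → v) → v)) = ¬3/4 = 1/4
¬u = ¬1/4 = 3/4
v ↔ u = 3/4 ↔ 1/4 = 1/2
¬u ∧ (v ↔ u) = 3/4 ∧ 1/2 = 1/2
w ↔ w = 1/4 ↔ 1/4 = 1
¬(w ↔ w) = ¬1 = 0
(¬u ∧ (v ↔ u)) → ¬(w ↔ w) = 1/2 → 0 = 1/2
¬((¬u ∧ (v ↔ u)) → ¬(w ↔ w)) = ¬1/2 = 1/2
v ↔ u = 3/4 ↔ 1/4 = 1/2
w → w = 1/4 → 1/4 = 1
(v ↔ u) ↔ (w → w) = 1/2 ↔ 1 = 1/2
u ∧ v = 1/4 ∧ 3/4 = 1/4
(u ∧ v) ↔ v = 1/4 ↔ 3/4 = 1/2
¬w = ¬1/4 = 3/4
((u ∧ v) ↔ v) → ¬w = 1/2 → 3/4 = 1
((v ↔ u) ↔ (w → w)) → (((u ∧ v) ↔ v) → ¬w) = 1/2 → 1 = 1
¬((¬u ∧ (v ↔ u)) → ¬(w ↔ w)) ↔ (((v ↔ u) ↔ (w → w)) → (((u ∧ v) ↔ v) → ¬w)) = 1/2 ↔ 1 = 1/2
¬((v ↔ ¬w) ↔ (((v ∧ w) → v) → v)) ↔ (¬((¬u ∧ (v ↔ u)) → ¬(w ↔ w)) ↔ (((v ↔ u) ↔ (w → w)) → (((u ∧ v) ↔ v) → ¬w))) = 1/4 ↔ 1/2 = 3/4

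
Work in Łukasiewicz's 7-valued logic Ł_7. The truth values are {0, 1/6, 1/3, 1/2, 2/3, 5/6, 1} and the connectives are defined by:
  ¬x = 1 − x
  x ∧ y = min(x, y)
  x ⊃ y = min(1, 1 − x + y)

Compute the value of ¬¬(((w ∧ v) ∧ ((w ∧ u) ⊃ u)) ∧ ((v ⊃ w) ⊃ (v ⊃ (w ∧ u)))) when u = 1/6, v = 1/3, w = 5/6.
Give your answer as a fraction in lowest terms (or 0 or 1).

1/3

w ∧ v = 5/6 ∧ 1/3 = 1/3
w ∧ u = 5/6 ∧ 1/6 = 1/6
(w ∧ u) ⊃ u = 1/6 ⊃ 1/6 = 1
(w ∧ v) ∧ ((w ∧ u) ⊃ u) = 1/3 ∧ 1 = 1/3
v ⊃ w = 1/3 ⊃ 5/6 = 1
w ∧ u = 5/6 ∧ 1/6 = 1/6
v ⊃ (w ∧ u) = 1/3 ⊃ 1/6 = 5/6
(v ⊃ w) ⊃ (v ⊃ (w ∧ u)) = 1 ⊃ 5/6 = 5/6
((w ∧ v) ∧ ((w ∧ u) ⊃ u)) ∧ ((v ⊃ w) ⊃ (v ⊃ (w ∧ u))) = 1/3 ∧ 5/6 = 1/3
¬(((w ∧ v) ∧ ((w ∧ u) ⊃ u)) ∧ ((v ⊃ w) ⊃ (v ⊃ (w ∧ u)))) = ¬1/3 = 2/3
¬¬(((w ∧ v) ∧ ((w ∧ u) ⊃ u)) ∧ ((v ⊃ w) ⊃ (v ⊃ (w ∧ u)))) = ¬2/3 = 1/3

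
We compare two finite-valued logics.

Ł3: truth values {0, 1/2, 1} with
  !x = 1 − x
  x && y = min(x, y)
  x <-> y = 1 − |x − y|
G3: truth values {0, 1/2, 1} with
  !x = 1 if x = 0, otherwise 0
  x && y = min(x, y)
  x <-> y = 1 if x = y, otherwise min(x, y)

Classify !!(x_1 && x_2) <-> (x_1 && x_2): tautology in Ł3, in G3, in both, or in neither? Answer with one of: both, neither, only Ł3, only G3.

In Ł3: every assignment gives 1 — tautology.
In G3: at x_1 = 1/2, x_2 = 1/2 the value is 1/2 — not a tautology.

only Ł3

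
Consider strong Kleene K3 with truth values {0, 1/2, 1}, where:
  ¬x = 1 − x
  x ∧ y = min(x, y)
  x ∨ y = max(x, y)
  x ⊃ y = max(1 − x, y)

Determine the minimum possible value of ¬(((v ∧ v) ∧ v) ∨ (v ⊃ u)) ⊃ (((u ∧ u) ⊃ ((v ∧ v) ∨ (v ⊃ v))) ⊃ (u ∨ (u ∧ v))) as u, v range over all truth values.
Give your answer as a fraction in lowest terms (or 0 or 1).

Take u = 0, v = 1/2:
v ∧ v = 1/2 ∧ 1/2 = 1/2
(v ∧ v) ∧ v = 1/2 ∧ 1/2 = 1/2
v ⊃ u = 1/2 ⊃ 0 = 1/2
((v ∧ v) ∧ v) ∨ (v ⊃ u) = 1/2 ∨ 1/2 = 1/2
¬(((v ∧ v) ∧ v) ∨ (v ⊃ u)) = ¬1/2 = 1/2
u ∧ u = 0 ∧ 0 = 0
v ∧ v = 1/2 ∧ 1/2 = 1/2
v ⊃ v = 1/2 ⊃ 1/2 = 1/2
(v ∧ v) ∨ (v ⊃ v) = 1/2 ∨ 1/2 = 1/2
(u ∧ u) ⊃ ((v ∧ v) ∨ (v ⊃ v)) = 0 ⊃ 1/2 = 1
u ∧ v = 0 ∧ 1/2 = 0
u ∨ (u ∧ v) = 0 ∨ 0 = 0
((u ∧ u) ⊃ ((v ∧ v) ∨ (v ⊃ v))) ⊃ (u ∨ (u ∧ v)) = 1 ⊃ 0 = 0
¬(((v ∧ v) ∧ v) ∨ (v ⊃ u)) ⊃ (((u ∧ u) ⊃ ((v ∧ v) ∨ (v ⊃ v))) ⊃ (u ∨ (u ∧ v))) = 1/2 ⊃ 0 = 1/2
No assignment yields a value below 1/2, so this is the minimum.

1/2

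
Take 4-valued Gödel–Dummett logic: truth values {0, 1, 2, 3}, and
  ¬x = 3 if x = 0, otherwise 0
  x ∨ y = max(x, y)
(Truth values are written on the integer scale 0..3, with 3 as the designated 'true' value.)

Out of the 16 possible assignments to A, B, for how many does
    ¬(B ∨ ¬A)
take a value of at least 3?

A = 0, B = 0 ↦ 0  <
A = 0, B = 1 ↦ 0  <
A = 0, B = 2 ↦ 0  <
A = 0, B = 3 ↦ 0  <
A = 1, B = 0 ↦ 3  ≥
A = 1, B = 1 ↦ 0  <
A = 1, B = 2 ↦ 0  <
A = 1, B = 3 ↦ 0  <
A = 2, B = 0 ↦ 3  ≥
A = 2, B = 1 ↦ 0  <
A = 2, B = 2 ↦ 0  <
A = 2, B = 3 ↦ 0  <
A = 3, B = 0 ↦ 3  ≥
A = 3, B = 1 ↦ 0  <
A = 3, B = 2 ↦ 0  <
A = 3, B = 3 ↦ 0  <
So 3 of the 16 assignments meet the threshold.

3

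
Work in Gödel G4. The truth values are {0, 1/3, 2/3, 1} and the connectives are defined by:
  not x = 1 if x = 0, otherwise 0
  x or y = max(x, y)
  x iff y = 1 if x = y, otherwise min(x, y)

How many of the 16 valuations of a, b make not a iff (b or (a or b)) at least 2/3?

2

a = 0, b = 0 ↦ 0  <
a = 0, b = 1/3 ↦ 1/3  <
a = 0, b = 2/3 ↦ 2/3  ≥
a = 0, b = 1 ↦ 1  ≥
a = 1/3, b = 0 ↦ 0  <
a = 1/3, b = 1/3 ↦ 0  <
a = 1/3, b = 2/3 ↦ 0  <
a = 1/3, b = 1 ↦ 0  <
a = 2/3, b = 0 ↦ 0  <
a = 2/3, b = 1/3 ↦ 0  <
a = 2/3, b = 2/3 ↦ 0  <
a = 2/3, b = 1 ↦ 0  <
a = 1, b = 0 ↦ 0  <
a = 1, b = 1/3 ↦ 0  <
a = 1, b = 2/3 ↦ 0  <
a = 1, b = 1 ↦ 0  <
So 2 of the 16 assignments meet the threshold.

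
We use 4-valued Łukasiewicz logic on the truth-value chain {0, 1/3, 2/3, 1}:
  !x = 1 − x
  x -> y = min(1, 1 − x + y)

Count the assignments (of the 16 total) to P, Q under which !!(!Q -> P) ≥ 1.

P = 0, Q = 0 ↦ 0  <
P = 0, Q = 1/3 ↦ 1/3  <
P = 0, Q = 2/3 ↦ 2/3  <
P = 0, Q = 1 ↦ 1  ≥
P = 1/3, Q = 0 ↦ 1/3  <
P = 1/3, Q = 1/3 ↦ 2/3  <
P = 1/3, Q = 2/3 ↦ 1  ≥
P = 1/3, Q = 1 ↦ 1  ≥
P = 2/3, Q = 0 ↦ 2/3  <
P = 2/3, Q = 1/3 ↦ 1  ≥
P = 2/3, Q = 2/3 ↦ 1  ≥
P = 2/3, Q = 1 ↦ 1  ≥
P = 1, Q = 0 ↦ 1  ≥
P = 1, Q = 1/3 ↦ 1  ≥
P = 1, Q = 2/3 ↦ 1  ≥
P = 1, Q = 1 ↦ 1  ≥
So 10 of the 16 assignments meet the threshold.

10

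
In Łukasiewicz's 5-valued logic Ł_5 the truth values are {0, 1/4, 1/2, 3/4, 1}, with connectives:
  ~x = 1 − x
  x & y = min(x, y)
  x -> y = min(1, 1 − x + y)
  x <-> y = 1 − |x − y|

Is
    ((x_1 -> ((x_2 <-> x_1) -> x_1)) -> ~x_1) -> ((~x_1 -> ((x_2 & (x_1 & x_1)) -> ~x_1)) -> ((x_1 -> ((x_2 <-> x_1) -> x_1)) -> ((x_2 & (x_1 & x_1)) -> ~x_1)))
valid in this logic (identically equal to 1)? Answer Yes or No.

At x_1 = 1/4, x_2 = 3/4, for instance:
x_2 <-> x_1 = 3/4 <-> 1/4 = 1/2
(x_2 <-> x_1) -> x_1 = 1/2 -> 1/4 = 3/4
x_1 -> ((x_2 <-> x_1) -> x_1) = 1/4 -> 3/4 = 1
~x_1 = ~1/4 = 3/4
(x_1 -> ((x_2 <-> x_1) -> x_1)) -> ~x_1 = 1 -> 3/4 = 3/4
x_1 & x_1 = 1/4 & 1/4 = 1/4
x_2 & (x_1 & x_1) = 3/4 & 1/4 = 1/4
~x_1 = ~1/4 = 3/4
(x_2 & (x_1 & x_1)) -> ~x_1 = 1/4 -> 3/4 = 1
~x_1 -> ((x_2 & (x_1 & x_1)) -> ~x_1) = 3/4 -> 1 = 1
(x_1 -> ((x_2 <-> x_1) -> x_1)) -> ((x_2 & (x_1 & x_1)) -> ~x_1) = 1 -> 1 = 1
(~x_1 -> ((x_2 & (x_1 & x_1)) -> ~x_1)) -> ((x_1 -> ((x_2 <-> x_1) -> x_1)) -> ((x_2 & (x_1 & x_1)) -> ~x_1)) = 1 -> 1 = 1
((x_1 -> ((x_2 <-> x_1) -> x_1)) -> ~x_1) -> ((~x_1 -> ((x_2 & (x_1 & x_1)) -> ~x_1)) -> ((x_1 -> ((x_2 <-> x_1) -> x_1)) -> ((x_2 & (x_1 & x_1)) -> ~x_1))) = 3/4 -> 1 = 1
and checking the remaining 24 assignments likewise gives ≥ 1 in every case.

Yes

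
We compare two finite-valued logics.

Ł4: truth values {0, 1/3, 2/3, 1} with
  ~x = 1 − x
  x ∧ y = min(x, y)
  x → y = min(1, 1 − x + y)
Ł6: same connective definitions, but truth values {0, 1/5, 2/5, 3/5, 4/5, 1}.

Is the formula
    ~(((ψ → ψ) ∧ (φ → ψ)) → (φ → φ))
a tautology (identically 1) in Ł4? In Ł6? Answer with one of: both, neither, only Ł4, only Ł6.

In Ł4: at φ = 0, ψ = 0 the value is 0 — not a tautology.
In Ł6: at φ = 0, ψ = 0 the value is 0 — not a tautology.

neither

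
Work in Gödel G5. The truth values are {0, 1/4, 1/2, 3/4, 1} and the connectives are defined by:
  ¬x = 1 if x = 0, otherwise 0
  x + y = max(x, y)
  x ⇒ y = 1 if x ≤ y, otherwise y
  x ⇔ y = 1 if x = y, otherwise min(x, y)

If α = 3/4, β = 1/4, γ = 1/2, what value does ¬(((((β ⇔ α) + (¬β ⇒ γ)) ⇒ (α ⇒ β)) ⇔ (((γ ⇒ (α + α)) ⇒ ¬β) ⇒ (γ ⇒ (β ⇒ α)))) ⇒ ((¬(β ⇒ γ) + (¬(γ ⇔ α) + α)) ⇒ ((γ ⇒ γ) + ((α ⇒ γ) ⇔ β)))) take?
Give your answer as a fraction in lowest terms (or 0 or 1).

0

β ⇔ α = 1/4 ⇔ 3/4 = 1/4
¬β = ¬1/4 = 0
¬β ⇒ γ = 0 ⇒ 1/2 = 1
(β ⇔ α) + (¬β ⇒ γ) = 1/4 + 1 = 1
α ⇒ β = 3/4 ⇒ 1/4 = 1/4
((β ⇔ α) + (¬β ⇒ γ)) ⇒ (α ⇒ β) = 1 ⇒ 1/4 = 1/4
α + α = 3/4 + 3/4 = 3/4
γ ⇒ (α + α) = 1/2 ⇒ 3/4 = 1
¬β = ¬1/4 = 0
(γ ⇒ (α + α)) ⇒ ¬β = 1 ⇒ 0 = 0
β ⇒ α = 1/4 ⇒ 3/4 = 1
γ ⇒ (β ⇒ α) = 1/2 ⇒ 1 = 1
((γ ⇒ (α + α)) ⇒ ¬β) ⇒ (γ ⇒ (β ⇒ α)) = 0 ⇒ 1 = 1
(((β ⇔ α) + (¬β ⇒ γ)) ⇒ (α ⇒ β)) ⇔ (((γ ⇒ (α + α)) ⇒ ¬β) ⇒ (γ ⇒ (β ⇒ α))) = 1/4 ⇔ 1 = 1/4
β ⇒ γ = 1/4 ⇒ 1/2 = 1
¬(β ⇒ γ) = ¬1 = 0
γ ⇔ α = 1/2 ⇔ 3/4 = 1/2
¬(γ ⇔ α) = ¬1/2 = 0
¬(γ ⇔ α) + α = 0 + 3/4 = 3/4
¬(β ⇒ γ) + (¬(γ ⇔ α) + α) = 0 + 3/4 = 3/4
γ ⇒ γ = 1/2 ⇒ 1/2 = 1
α ⇒ γ = 3/4 ⇒ 1/2 = 1/2
(α ⇒ γ) ⇔ β = 1/2 ⇔ 1/4 = 1/4
(γ ⇒ γ) + ((α ⇒ γ) ⇔ β) = 1 + 1/4 = 1
(¬(β ⇒ γ) + (¬(γ ⇔ α) + α)) ⇒ ((γ ⇒ γ) + ((α ⇒ γ) ⇔ β)) = 3/4 ⇒ 1 = 1
((((β ⇔ α) + (¬β ⇒ γ)) ⇒ (α ⇒ β)) ⇔ (((γ ⇒ (α + α)) ⇒ ¬β) ⇒ (γ ⇒ (β ⇒ α)))) ⇒ ((¬(β ⇒ γ) + (¬(γ ⇔ α) + α)) ⇒ ((γ ⇒ γ) + ((α ⇒ γ) ⇔ β))) = 1/4 ⇒ 1 = 1
¬(((((β ⇔ α) + (¬β ⇒ γ)) ⇒ (α ⇒ β)) ⇔ (((γ ⇒ (α + α)) ⇒ ¬β) ⇒ (γ ⇒ (β ⇒ α)))) ⇒ ((¬(β ⇒ γ) + (¬(γ ⇔ α) + α)) ⇒ ((γ ⇒ γ) + ((α ⇒ γ) ⇔ β)))) = ¬1 = 0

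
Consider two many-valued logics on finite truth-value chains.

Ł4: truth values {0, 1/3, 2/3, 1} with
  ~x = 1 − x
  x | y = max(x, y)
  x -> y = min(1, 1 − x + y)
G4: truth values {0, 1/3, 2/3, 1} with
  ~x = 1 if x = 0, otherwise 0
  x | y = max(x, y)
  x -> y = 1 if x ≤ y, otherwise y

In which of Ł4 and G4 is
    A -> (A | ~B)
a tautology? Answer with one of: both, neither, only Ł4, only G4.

In Ł4: every assignment gives 1 — tautology.
In G4: every assignment gives 1 — tautology.

both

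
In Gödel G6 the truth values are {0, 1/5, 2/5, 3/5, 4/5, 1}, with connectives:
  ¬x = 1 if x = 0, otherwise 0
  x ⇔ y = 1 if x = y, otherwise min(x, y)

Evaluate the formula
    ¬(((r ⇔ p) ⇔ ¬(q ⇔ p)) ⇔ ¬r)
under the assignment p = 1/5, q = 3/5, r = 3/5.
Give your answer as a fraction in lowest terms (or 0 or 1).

r ⇔ p = 3/5 ⇔ 1/5 = 1/5
q ⇔ p = 3/5 ⇔ 1/5 = 1/5
¬(q ⇔ p) = ¬1/5 = 0
(r ⇔ p) ⇔ ¬(q ⇔ p) = 1/5 ⇔ 0 = 0
¬r = ¬3/5 = 0
((r ⇔ p) ⇔ ¬(q ⇔ p)) ⇔ ¬r = 0 ⇔ 0 = 1
¬(((r ⇔ p) ⇔ ¬(q ⇔ p)) ⇔ ¬r) = ¬1 = 0

0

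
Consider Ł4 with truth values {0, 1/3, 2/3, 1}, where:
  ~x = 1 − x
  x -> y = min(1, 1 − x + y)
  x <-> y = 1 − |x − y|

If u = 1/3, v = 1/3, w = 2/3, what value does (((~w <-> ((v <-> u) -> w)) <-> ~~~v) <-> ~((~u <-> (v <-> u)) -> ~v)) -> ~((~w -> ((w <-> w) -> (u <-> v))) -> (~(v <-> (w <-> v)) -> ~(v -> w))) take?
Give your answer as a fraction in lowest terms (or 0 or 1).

~w = ~2/3 = 1/3
v <-> u = 1/3 <-> 1/3 = 1
(v <-> u) -> w = 1 -> 2/3 = 2/3
~w <-> ((v <-> u) -> w) = 1/3 <-> 2/3 = 2/3
~v = ~1/3 = 2/3
~~v = ~2/3 = 1/3
~~~v = ~1/3 = 2/3
(~w <-> ((v <-> u) -> w)) <-> ~~~v = 2/3 <-> 2/3 = 1
~u = ~1/3 = 2/3
v <-> u = 1/3 <-> 1/3 = 1
~u <-> (v <-> u) = 2/3 <-> 1 = 2/3
~v = ~1/3 = 2/3
(~u <-> (v <-> u)) -> ~v = 2/3 -> 2/3 = 1
~((~u <-> (v <-> u)) -> ~v) = ~1 = 0
((~w <-> ((v <-> u) -> w)) <-> ~~~v) <-> ~((~u <-> (v <-> u)) -> ~v) = 1 <-> 0 = 0
~w = ~2/3 = 1/3
w <-> w = 2/3 <-> 2/3 = 1
u <-> v = 1/3 <-> 1/3 = 1
(w <-> w) -> (u <-> v) = 1 -> 1 = 1
~w -> ((w <-> w) -> (u <-> v)) = 1/3 -> 1 = 1
w <-> v = 2/3 <-> 1/3 = 2/3
v <-> (w <-> v) = 1/3 <-> 2/3 = 2/3
~(v <-> (w <-> v)) = ~2/3 = 1/3
v -> w = 1/3 -> 2/3 = 1
~(v -> w) = ~1 = 0
~(v <-> (w <-> v)) -> ~(v -> w) = 1/3 -> 0 = 2/3
(~w -> ((w <-> w) -> (u <-> v))) -> (~(v <-> (w <-> v)) -> ~(v -> w)) = 1 -> 2/3 = 2/3
~((~w -> ((w <-> w) -> (u <-> v))) -> (~(v <-> (w <-> v)) -> ~(v -> w))) = ~2/3 = 1/3
(((~w <-> ((v <-> u) -> w)) <-> ~~~v) <-> ~((~u <-> (v <-> u)) -> ~v)) -> ~((~w -> ((w <-> w) -> (u <-> v))) -> (~(v <-> (w <-> v)) -> ~(v -> w))) = 0 -> 1/3 = 1

1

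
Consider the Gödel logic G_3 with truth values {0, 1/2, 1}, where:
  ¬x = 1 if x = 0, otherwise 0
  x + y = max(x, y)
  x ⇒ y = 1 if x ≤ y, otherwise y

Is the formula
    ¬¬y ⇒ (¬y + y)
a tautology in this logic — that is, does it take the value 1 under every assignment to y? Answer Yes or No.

Counterexample: take y = 1/2.
¬y = ¬1/2 = 0
¬¬y = ¬0 = 1
¬y + y = 0 + 1/2 = 1/2
¬¬y ⇒ (¬y + y) = 1 ⇒ 1/2 = 1/2
This gives 1/2 ≠ 1.

No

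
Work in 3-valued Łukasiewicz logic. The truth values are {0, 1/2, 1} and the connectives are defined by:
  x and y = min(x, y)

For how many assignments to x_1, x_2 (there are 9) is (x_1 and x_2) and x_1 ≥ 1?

1

x_1 = 0, x_2 = 0 ↦ 0  <
x_1 = 0, x_2 = 1/2 ↦ 0  <
x_1 = 0, x_2 = 1 ↦ 0  <
x_1 = 1/2, x_2 = 0 ↦ 0  <
x_1 = 1/2, x_2 = 1/2 ↦ 1/2  <
x_1 = 1/2, x_2 = 1 ↦ 1/2  <
x_1 = 1, x_2 = 0 ↦ 0  <
x_1 = 1, x_2 = 1/2 ↦ 1/2  <
x_1 = 1, x_2 = 1 ↦ 1  ≥
So 1 of the 9 assignments meets the threshold.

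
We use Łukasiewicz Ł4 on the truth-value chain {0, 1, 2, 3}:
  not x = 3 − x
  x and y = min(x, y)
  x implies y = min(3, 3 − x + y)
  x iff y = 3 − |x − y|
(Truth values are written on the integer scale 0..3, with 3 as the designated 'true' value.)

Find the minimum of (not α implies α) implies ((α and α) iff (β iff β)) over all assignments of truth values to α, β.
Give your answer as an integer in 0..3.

Take α = 1, β = 0:
not α = not 1 = 2
not α implies α = 2 implies 1 = 2
α and α = 1 and 1 = 1
β iff β = 0 iff 0 = 3
(α and α) iff (β iff β) = 1 iff 3 = 1
(not α implies α) implies ((α and α) iff (β iff β)) = 2 implies 1 = 2
No assignment yields a value below 2, so this is the minimum.

2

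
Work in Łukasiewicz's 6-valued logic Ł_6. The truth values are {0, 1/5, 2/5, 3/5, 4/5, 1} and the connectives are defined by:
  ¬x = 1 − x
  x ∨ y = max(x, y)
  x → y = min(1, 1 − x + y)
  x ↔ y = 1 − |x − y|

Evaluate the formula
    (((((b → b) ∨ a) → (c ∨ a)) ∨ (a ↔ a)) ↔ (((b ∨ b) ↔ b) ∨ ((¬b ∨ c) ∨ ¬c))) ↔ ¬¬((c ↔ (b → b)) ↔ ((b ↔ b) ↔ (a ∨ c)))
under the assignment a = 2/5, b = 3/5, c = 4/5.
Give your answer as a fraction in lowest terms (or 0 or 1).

1

b → b = 3/5 → 3/5 = 1
(b → b) ∨ a = 1 ∨ 2/5 = 1
c ∨ a = 4/5 ∨ 2/5 = 4/5
((b → b) ∨ a) → (c ∨ a) = 1 → 4/5 = 4/5
a ↔ a = 2/5 ↔ 2/5 = 1
(((b → b) ∨ a) → (c ∨ a)) ∨ (a ↔ a) = 4/5 ∨ 1 = 1
b ∨ b = 3/5 ∨ 3/5 = 3/5
(b ∨ b) ↔ b = 3/5 ↔ 3/5 = 1
¬b = ¬3/5 = 2/5
¬b ∨ c = 2/5 ∨ 4/5 = 4/5
¬c = ¬4/5 = 1/5
(¬b ∨ c) ∨ ¬c = 4/5 ∨ 1/5 = 4/5
((b ∨ b) ↔ b) ∨ ((¬b ∨ c) ∨ ¬c) = 1 ∨ 4/5 = 1
((((b → b) ∨ a) → (c ∨ a)) ∨ (a ↔ a)) ↔ (((b ∨ b) ↔ b) ∨ ((¬b ∨ c) ∨ ¬c)) = 1 ↔ 1 = 1
b → b = 3/5 → 3/5 = 1
c ↔ (b → b) = 4/5 ↔ 1 = 4/5
b ↔ b = 3/5 ↔ 3/5 = 1
a ∨ c = 2/5 ∨ 4/5 = 4/5
(b ↔ b) ↔ (a ∨ c) = 1 ↔ 4/5 = 4/5
(c ↔ (b → b)) ↔ ((b ↔ b) ↔ (a ∨ c)) = 4/5 ↔ 4/5 = 1
¬((c ↔ (b → b)) ↔ ((b ↔ b) ↔ (a ∨ c))) = ¬1 = 0
¬¬((c ↔ (b → b)) ↔ ((b ↔ b) ↔ (a ∨ c))) = ¬0 = 1
(((((b → b) ∨ a) → (c ∨ a)) ∨ (a ↔ a)) ↔ (((b ∨ b) ↔ b) ∨ ((¬b ∨ c) ∨ ¬c))) ↔ ¬¬((c ↔ (b → b)) ↔ ((b ↔ b) ↔ (a ∨ c))) = 1 ↔ 1 = 1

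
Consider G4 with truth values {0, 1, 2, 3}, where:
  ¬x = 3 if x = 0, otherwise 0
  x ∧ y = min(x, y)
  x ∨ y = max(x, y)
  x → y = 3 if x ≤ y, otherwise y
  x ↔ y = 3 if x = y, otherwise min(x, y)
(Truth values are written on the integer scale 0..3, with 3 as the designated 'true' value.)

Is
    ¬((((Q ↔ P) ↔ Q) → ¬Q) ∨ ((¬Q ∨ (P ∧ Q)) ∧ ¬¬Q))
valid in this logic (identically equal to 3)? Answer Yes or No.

No

Counterexample: take P = 0, Q = 0.
Q ↔ P = 0 ↔ 0 = 3
(Q ↔ P) ↔ Q = 3 ↔ 0 = 0
¬Q = ¬0 = 3
((Q ↔ P) ↔ Q) → ¬Q = 0 → 3 = 3
¬Q = ¬0 = 3
P ∧ Q = 0 ∧ 0 = 0
¬Q ∨ (P ∧ Q) = 3 ∨ 0 = 3
¬Q = ¬0 = 3
¬¬Q = ¬3 = 0
(¬Q ∨ (P ∧ Q)) ∧ ¬¬Q = 3 ∧ 0 = 0
(((Q ↔ P) ↔ Q) → ¬Q) ∨ ((¬Q ∨ (P ∧ Q)) ∧ ¬¬Q) = 3 ∨ 0 = 3
¬((((Q ↔ P) ↔ Q) → ¬Q) ∨ ((¬Q ∨ (P ∧ Q)) ∧ ¬¬Q)) = ¬3 = 0
This gives 0 ≠ 3.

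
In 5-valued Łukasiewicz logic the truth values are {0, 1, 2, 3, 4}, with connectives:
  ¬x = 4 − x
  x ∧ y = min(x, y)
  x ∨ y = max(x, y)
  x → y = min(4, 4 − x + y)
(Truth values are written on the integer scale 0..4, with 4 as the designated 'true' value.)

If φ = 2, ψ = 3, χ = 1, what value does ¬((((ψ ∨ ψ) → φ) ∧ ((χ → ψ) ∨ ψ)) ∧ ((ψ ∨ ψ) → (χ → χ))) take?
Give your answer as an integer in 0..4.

1

ψ ∨ ψ = 3 ∨ 3 = 3
(ψ ∨ ψ) → φ = 3 → 2 = 3
χ → ψ = 1 → 3 = 4
(χ → ψ) ∨ ψ = 4 ∨ 3 = 4
((ψ ∨ ψ) → φ) ∧ ((χ → ψ) ∨ ψ) = 3 ∧ 4 = 3
ψ ∨ ψ = 3 ∨ 3 = 3
χ → χ = 1 → 1 = 4
(ψ ∨ ψ) → (χ → χ) = 3 → 4 = 4
(((ψ ∨ ψ) → φ) ∧ ((χ → ψ) ∨ ψ)) ∧ ((ψ ∨ ψ) → (χ → χ)) = 3 ∧ 4 = 3
¬((((ψ ∨ ψ) → φ) ∧ ((χ → ψ) ∨ ψ)) ∧ ((ψ ∨ ψ) → (χ → χ))) = ¬3 = 1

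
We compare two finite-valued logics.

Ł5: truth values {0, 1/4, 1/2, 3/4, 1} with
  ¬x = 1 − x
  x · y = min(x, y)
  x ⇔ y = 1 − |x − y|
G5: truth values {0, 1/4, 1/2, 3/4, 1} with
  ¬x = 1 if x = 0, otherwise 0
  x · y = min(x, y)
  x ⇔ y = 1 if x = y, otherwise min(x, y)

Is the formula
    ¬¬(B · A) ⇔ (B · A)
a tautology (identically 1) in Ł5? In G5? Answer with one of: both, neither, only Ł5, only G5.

In Ł5: every assignment gives 1 — tautology.
In G5: at A = 1/4, B = 1/4 the value is 1/4 — not a tautology.

only Ł5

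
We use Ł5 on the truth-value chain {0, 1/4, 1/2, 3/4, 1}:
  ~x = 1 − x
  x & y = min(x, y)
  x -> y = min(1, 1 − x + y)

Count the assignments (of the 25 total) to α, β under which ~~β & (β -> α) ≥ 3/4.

value 1: 1 assignment (counts)
value 3/4: 4 assignments (counts)
value 1/2: 7 assignments
value 1/4: 7 assignments
value 0: 6 assignments
So 5 of the 25 assignments meet the threshold.

5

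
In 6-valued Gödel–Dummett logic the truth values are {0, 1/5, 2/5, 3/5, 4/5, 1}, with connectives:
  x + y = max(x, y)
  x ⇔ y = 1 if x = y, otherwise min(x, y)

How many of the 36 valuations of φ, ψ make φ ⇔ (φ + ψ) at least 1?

value 1: 21 assignments (counts)
value 4/5: 1 assignment
value 3/5: 2 assignments
value 2/5: 3 assignments
value 1/5: 4 assignments
value 0: 5 assignments
So 21 of the 36 assignments meet the threshold.

21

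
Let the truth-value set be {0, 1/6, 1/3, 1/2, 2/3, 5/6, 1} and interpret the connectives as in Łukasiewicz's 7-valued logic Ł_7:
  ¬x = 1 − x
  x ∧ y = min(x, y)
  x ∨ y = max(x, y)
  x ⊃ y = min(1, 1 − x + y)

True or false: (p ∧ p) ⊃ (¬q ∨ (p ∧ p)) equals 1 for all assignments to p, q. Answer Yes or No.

At p = 2/3, q = 1/6, for instance:
p ∧ p = 2/3 ∧ 2/3 = 2/3
¬q = ¬1/6 = 5/6
¬q ∨ (p ∧ p) = 5/6 ∨ 2/3 = 5/6
(p ∧ p) ⊃ (¬q ∨ (p ∧ p)) = 2/3 ⊃ 5/6 = 1
and checking the remaining 48 assignments likewise gives ≥ 1 in every case.

Yes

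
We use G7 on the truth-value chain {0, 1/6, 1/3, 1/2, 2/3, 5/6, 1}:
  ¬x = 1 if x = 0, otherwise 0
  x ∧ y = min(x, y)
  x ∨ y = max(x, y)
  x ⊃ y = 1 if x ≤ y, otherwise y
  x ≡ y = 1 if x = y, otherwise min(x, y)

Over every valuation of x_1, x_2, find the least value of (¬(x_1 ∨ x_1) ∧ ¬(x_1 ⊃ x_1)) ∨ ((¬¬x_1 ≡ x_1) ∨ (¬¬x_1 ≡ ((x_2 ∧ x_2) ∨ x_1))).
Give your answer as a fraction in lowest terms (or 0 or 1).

1/6

Take x_1 = 1/6, x_2 = 0:
x_1 ∨ x_1 = 1/6 ∨ 1/6 = 1/6
¬(x_1 ∨ x_1) = ¬1/6 = 0
x_1 ⊃ x_1 = 1/6 ⊃ 1/6 = 1
¬(x_1 ⊃ x_1) = ¬1 = 0
¬(x_1 ∨ x_1) ∧ ¬(x_1 ⊃ x_1) = 0 ∧ 0 = 0
¬x_1 = ¬1/6 = 0
¬¬x_1 = ¬0 = 1
¬¬x_1 ≡ x_1 = 1 ≡ 1/6 = 1/6
¬x_1 = ¬1/6 = 0
¬¬x_1 = ¬0 = 1
x_2 ∧ x_2 = 0 ∧ 0 = 0
(x_2 ∧ x_2) ∨ x_1 = 0 ∨ 1/6 = 1/6
¬¬x_1 ≡ ((x_2 ∧ x_2) ∨ x_1) = 1 ≡ 1/6 = 1/6
(¬¬x_1 ≡ x_1) ∨ (¬¬x_1 ≡ ((x_2 ∧ x_2) ∨ x_1)) = 1/6 ∨ 1/6 = 1/6
(¬(x_1 ∨ x_1) ∧ ¬(x_1 ⊃ x_1)) ∨ ((¬¬x_1 ≡ x_1) ∨ (¬¬x_1 ≡ ((x_2 ∧ x_2) ∨ x_1))) = 0 ∨ 1/6 = 1/6
No assignment yields a value below 1/6, so this is the minimum.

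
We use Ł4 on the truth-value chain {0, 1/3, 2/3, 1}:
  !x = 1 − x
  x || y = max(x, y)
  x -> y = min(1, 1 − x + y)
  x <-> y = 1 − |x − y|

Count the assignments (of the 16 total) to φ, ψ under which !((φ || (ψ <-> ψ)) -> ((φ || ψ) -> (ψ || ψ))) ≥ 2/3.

φ = 0, ψ = 0 ↦ 0  <
φ = 0, ψ = 1/3 ↦ 0  <
φ = 0, ψ = 2/3 ↦ 0  <
φ = 0, ψ = 1 ↦ 0  <
φ = 1/3, ψ = 0 ↦ 1/3  <
φ = 1/3, ψ = 1/3 ↦ 0  <
φ = 1/3, ψ = 2/3 ↦ 0  <
φ = 1/3, ψ = 1 ↦ 0  <
φ = 2/3, ψ = 0 ↦ 2/3  ≥
φ = 2/3, ψ = 1/3 ↦ 1/3  <
φ = 2/3, ψ = 2/3 ↦ 0  <
φ = 2/3, ψ = 1 ↦ 0  <
φ = 1, ψ = 0 ↦ 1  ≥
φ = 1, ψ = 1/3 ↦ 2/3  ≥
φ = 1, ψ = 2/3 ↦ 1/3  <
φ = 1, ψ = 1 ↦ 0  <
So 3 of the 16 assignments meet the threshold.

3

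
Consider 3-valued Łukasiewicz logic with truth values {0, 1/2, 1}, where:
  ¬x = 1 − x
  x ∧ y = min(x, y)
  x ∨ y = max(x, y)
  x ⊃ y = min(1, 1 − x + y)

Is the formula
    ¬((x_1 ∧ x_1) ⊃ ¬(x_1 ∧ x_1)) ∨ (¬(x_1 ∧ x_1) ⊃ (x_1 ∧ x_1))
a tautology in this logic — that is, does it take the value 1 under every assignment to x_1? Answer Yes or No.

Counterexample: take x_1 = 0.
x_1 ∧ x_1 = 0 ∧ 0 = 0
x_1 ∧ x_1 = 0 ∧ 0 = 0
¬(x_1 ∧ x_1) = ¬0 = 1
(x_1 ∧ x_1) ⊃ ¬(x_1 ∧ x_1) = 0 ⊃ 1 = 1
¬((x_1 ∧ x_1) ⊃ ¬(x_1 ∧ x_1)) = ¬1 = 0
¬(x_1 ∧ x_1) ⊃ (x_1 ∧ x_1) = 1 ⊃ 0 = 0
¬((x_1 ∧ x_1) ⊃ ¬(x_1 ∧ x_1)) ∨ (¬(x_1 ∧ x_1) ⊃ (x_1 ∧ x_1)) = 0 ∨ 0 = 0
This gives 0 ≠ 1.

No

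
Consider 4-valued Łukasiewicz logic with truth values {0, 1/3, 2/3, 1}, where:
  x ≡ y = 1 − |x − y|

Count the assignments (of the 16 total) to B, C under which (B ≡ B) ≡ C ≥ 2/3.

B = 0, C = 0 ↦ 0  <
B = 0, C = 1/3 ↦ 1/3  <
B = 0, C = 2/3 ↦ 2/3  ≥
B = 0, C = 1 ↦ 1  ≥
B = 1/3, C = 0 ↦ 0  <
B = 1/3, C = 1/3 ↦ 1/3  <
B = 1/3, C = 2/3 ↦ 2/3  ≥
B = 1/3, C = 1 ↦ 1  ≥
B = 2/3, C = 0 ↦ 0  <
B = 2/3, C = 1/3 ↦ 1/3  <
B = 2/3, C = 2/3 ↦ 2/3  ≥
B = 2/3, C = 1 ↦ 1  ≥
B = 1, C = 0 ↦ 0  <
B = 1, C = 1/3 ↦ 1/3  <
B = 1, C = 2/3 ↦ 2/3  ≥
B = 1, C = 1 ↦ 1  ≥
So 8 of the 16 assignments meet the threshold.

8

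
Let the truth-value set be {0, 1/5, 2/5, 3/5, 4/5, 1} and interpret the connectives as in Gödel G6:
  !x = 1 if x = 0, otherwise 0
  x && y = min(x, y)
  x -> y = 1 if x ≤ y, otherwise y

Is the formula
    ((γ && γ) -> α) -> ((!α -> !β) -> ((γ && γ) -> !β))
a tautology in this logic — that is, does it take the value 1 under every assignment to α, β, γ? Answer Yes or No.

Counterexample: take α = 1/5, β = 1/5, γ = 1/5.
γ && γ = 1/5 && 1/5 = 1/5
(γ && γ) -> α = 1/5 -> 1/5 = 1
!α = !1/5 = 0
!β = !1/5 = 0
!α -> !β = 0 -> 0 = 1
γ && γ = 1/5 && 1/5 = 1/5
!β = !1/5 = 0
(γ && γ) -> !β = 1/5 -> 0 = 0
(!α -> !β) -> ((γ && γ) -> !β) = 1 -> 0 = 0
((γ && γ) -> α) -> ((!α -> !β) -> ((γ && γ) -> !β)) = 1 -> 0 = 0
This gives 0 ≠ 1.

No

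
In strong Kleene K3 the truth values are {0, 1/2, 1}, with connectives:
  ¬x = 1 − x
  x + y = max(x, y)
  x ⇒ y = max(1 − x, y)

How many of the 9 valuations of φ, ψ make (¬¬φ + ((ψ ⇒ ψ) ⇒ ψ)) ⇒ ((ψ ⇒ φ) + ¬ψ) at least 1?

5

φ = 0, ψ = 0 ↦ 1  ≥
φ = 0, ψ = 1/2 ↦ 1/2  <
φ = 0, ψ = 1 ↦ 0  <
φ = 1/2, ψ = 0 ↦ 1  ≥
φ = 1/2, ψ = 1/2 ↦ 1/2  <
φ = 1/2, ψ = 1 ↦ 1/2  <
φ = 1, ψ = 0 ↦ 1  ≥
φ = 1, ψ = 1/2 ↦ 1  ≥
φ = 1, ψ = 1 ↦ 1  ≥
So 5 of the 9 assignments meet the threshold.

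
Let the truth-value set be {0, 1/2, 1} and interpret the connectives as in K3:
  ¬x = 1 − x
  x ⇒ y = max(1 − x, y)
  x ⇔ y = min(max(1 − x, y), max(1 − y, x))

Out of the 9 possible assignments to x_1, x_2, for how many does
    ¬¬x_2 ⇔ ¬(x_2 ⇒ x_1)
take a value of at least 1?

4

x_1 = 0, x_2 = 0 ↦ 1  ≥
x_1 = 0, x_2 = 1/2 ↦ 1/2  <
x_1 = 0, x_2 = 1 ↦ 1  ≥
x_1 = 1/2, x_2 = 0 ↦ 1  ≥
x_1 = 1/2, x_2 = 1/2 ↦ 1/2  <
x_1 = 1/2, x_2 = 1 ↦ 1/2  <
x_1 = 1, x_2 = 0 ↦ 1  ≥
x_1 = 1, x_2 = 1/2 ↦ 1/2  <
x_1 = 1, x_2 = 1 ↦ 0  <
So 4 of the 9 assignments meet the threshold.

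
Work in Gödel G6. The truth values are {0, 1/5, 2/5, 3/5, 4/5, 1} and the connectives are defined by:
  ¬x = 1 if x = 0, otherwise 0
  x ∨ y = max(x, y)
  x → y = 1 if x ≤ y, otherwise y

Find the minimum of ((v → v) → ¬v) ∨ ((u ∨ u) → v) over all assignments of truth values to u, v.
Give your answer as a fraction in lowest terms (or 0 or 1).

Take u = 2/5, v = 1/5:
v → v = 1/5 → 1/5 = 1
¬v = ¬1/5 = 0
(v → v) → ¬v = 1 → 0 = 0
u ∨ u = 2/5 ∨ 2/5 = 2/5
(u ∨ u) → v = 2/5 → 1/5 = 1/5
((v → v) → ¬v) ∨ ((u ∨ u) → v) = 0 ∨ 1/5 = 1/5
No assignment yields a value below 1/5, so this is the minimum.

1/5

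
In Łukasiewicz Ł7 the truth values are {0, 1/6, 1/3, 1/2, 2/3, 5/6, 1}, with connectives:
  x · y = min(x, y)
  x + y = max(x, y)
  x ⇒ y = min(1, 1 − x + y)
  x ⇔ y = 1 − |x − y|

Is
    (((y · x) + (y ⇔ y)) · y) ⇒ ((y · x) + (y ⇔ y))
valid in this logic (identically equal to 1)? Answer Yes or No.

Yes

At x = 1/6, y = 1/2, for instance:
y · x = 1/2 · 1/6 = 1/6
y ⇔ y = 1/2 ⇔ 1/2 = 1
(y · x) + (y ⇔ y) = 1/6 + 1 = 1
((y · x) + (y ⇔ y)) · y = 1 · 1/2 = 1/2
(((y · x) + (y ⇔ y)) · y) ⇒ ((y · x) + (y ⇔ y)) = 1/2 ⇒ 1 = 1
and checking the remaining 48 assignments likewise gives ≥ 1 in every case.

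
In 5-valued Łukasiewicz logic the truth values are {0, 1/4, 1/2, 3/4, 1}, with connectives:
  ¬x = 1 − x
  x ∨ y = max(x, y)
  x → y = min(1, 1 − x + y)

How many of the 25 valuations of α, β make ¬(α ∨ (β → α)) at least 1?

1

value 1: 1 assignment (counts)
value 3/4: 2 assignments
value 1/2: 3 assignments
value 1/4: 4 assignments
value 0: 15 assignments
So 1 of the 25 assignments meets the threshold.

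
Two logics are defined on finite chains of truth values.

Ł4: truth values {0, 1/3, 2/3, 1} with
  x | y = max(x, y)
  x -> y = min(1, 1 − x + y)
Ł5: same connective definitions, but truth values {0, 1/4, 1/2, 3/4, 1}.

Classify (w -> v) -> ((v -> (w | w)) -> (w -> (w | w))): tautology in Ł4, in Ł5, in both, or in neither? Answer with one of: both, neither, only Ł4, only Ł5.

In Ł4: every assignment gives 1 — tautology.
In Ł5: every assignment gives 1 — tautology.

both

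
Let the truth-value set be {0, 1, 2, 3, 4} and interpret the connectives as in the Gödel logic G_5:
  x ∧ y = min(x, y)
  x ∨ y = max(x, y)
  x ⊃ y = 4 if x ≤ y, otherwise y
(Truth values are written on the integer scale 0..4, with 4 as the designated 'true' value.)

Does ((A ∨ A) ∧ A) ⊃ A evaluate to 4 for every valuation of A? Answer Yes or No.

Yes

A = 0 ↦ 4
A = 1 ↦ 4
A = 2 ↦ 4
A = 3 ↦ 4
A = 4 ↦ 4
Every assignment gives a value ≥ 4.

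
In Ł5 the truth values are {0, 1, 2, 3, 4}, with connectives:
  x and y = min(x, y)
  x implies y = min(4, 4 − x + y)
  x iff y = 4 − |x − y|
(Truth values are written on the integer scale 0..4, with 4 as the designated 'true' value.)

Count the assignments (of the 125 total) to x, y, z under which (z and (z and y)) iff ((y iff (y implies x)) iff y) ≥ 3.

value 4: 12 assignments (counts)
value 3: 20 assignments (counts)
value 2: 26 assignments
value 1: 30 assignments
value 0: 37 assignments
So 32 of the 125 assignments meet the threshold.

32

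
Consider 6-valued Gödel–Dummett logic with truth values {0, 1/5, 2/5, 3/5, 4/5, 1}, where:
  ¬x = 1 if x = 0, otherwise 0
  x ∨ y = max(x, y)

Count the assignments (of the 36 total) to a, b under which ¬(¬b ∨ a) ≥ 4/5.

5

value 1: 5 assignments (counts)
value 0: 31 assignments
So 5 of the 36 assignments meet the threshold.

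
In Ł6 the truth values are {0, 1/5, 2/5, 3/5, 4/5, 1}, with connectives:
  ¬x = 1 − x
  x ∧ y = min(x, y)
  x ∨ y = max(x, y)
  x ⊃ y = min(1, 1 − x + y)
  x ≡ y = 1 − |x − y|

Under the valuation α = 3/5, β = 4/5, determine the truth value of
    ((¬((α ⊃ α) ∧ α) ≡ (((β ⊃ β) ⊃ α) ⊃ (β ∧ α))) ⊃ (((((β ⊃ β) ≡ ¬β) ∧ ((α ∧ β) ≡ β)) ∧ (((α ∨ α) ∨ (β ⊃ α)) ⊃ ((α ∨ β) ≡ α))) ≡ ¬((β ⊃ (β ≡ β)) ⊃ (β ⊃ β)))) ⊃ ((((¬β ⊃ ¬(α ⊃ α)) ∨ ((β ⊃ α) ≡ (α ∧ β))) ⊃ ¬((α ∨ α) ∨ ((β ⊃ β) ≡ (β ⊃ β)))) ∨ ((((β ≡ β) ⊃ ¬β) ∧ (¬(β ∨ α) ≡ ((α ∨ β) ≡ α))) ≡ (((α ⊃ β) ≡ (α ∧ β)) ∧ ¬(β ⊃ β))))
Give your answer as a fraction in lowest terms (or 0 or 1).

4/5

α ⊃ α = 3/5 ⊃ 3/5 = 1
(α ⊃ α) ∧ α = 1 ∧ 3/5 = 3/5
¬((α ⊃ α) ∧ α) = ¬3/5 = 2/5
β ⊃ β = 4/5 ⊃ 4/5 = 1
(β ⊃ β) ⊃ α = 1 ⊃ 3/5 = 3/5
β ∧ α = 4/5 ∧ 3/5 = 3/5
((β ⊃ β) ⊃ α) ⊃ (β ∧ α) = 3/5 ⊃ 3/5 = 1
¬((α ⊃ α) ∧ α) ≡ (((β ⊃ β) ⊃ α) ⊃ (β ∧ α)) = 2/5 ≡ 1 = 2/5
β ⊃ β = 4/5 ⊃ 4/5 = 1
¬β = ¬4/5 = 1/5
(β ⊃ β) ≡ ¬β = 1 ≡ 1/5 = 1/5
α ∧ β = 3/5 ∧ 4/5 = 3/5
(α ∧ β) ≡ β = 3/5 ≡ 4/5 = 4/5
((β ⊃ β) ≡ ¬β) ∧ ((α ∧ β) ≡ β) = 1/5 ∧ 4/5 = 1/5
α ∨ α = 3/5 ∨ 3/5 = 3/5
β ⊃ α = 4/5 ⊃ 3/5 = 4/5
(α ∨ α) ∨ (β ⊃ α) = 3/5 ∨ 4/5 = 4/5
α ∨ β = 3/5 ∨ 4/5 = 4/5
(α ∨ β) ≡ α = 4/5 ≡ 3/5 = 4/5
((α ∨ α) ∨ (β ⊃ α)) ⊃ ((α ∨ β) ≡ α) = 4/5 ⊃ 4/5 = 1
(((β ⊃ β) ≡ ¬β) ∧ ((α ∧ β) ≡ β)) ∧ (((α ∨ α) ∨ (β ⊃ α)) ⊃ ((α ∨ β) ≡ α)) = 1/5 ∧ 1 = 1/5
β ≡ β = 4/5 ≡ 4/5 = 1
β ⊃ (β ≡ β) = 4/5 ⊃ 1 = 1
β ⊃ β = 4/5 ⊃ 4/5 = 1
(β ⊃ (β ≡ β)) ⊃ (β ⊃ β) = 1 ⊃ 1 = 1
¬((β ⊃ (β ≡ β)) ⊃ (β ⊃ β)) = ¬1 = 0
((((β ⊃ β) ≡ ¬β) ∧ ((α ∧ β) ≡ β)) ∧ (((α ∨ α) ∨ (β ⊃ α)) ⊃ ((α ∨ β) ≡ α))) ≡ ¬((β ⊃ (β ≡ β)) ⊃ (β ⊃ β)) = 1/5 ≡ 0 = 4/5
(¬((α ⊃ α) ∧ α) ≡ (((β ⊃ β) ⊃ α) ⊃ (β ∧ α))) ⊃ (((((β ⊃ β) ≡ ¬β) ∧ ((α ∧ β) ≡ β)) ∧ (((α ∨ α) ∨ (β ⊃ α)) ⊃ ((α ∨ β) ≡ α))) ≡ ¬((β ⊃ (β ≡ β)) ⊃ (β ⊃ β))) = 2/5 ⊃ 4/5 = 1
¬β = ¬4/5 = 1/5
α ⊃ α = 3/5 ⊃ 3/5 = 1
¬(α ⊃ α) = ¬1 = 0
¬β ⊃ ¬(α ⊃ α) = 1/5 ⊃ 0 = 4/5
β ⊃ α = 4/5 ⊃ 3/5 = 4/5
α ∧ β = 3/5 ∧ 4/5 = 3/5
(β ⊃ α) ≡ (α ∧ β) = 4/5 ≡ 3/5 = 4/5
(¬β ⊃ ¬(α ⊃ α)) ∨ ((β ⊃ α) ≡ (α ∧ β)) = 4/5 ∨ 4/5 = 4/5
α ∨ α = 3/5 ∨ 3/5 = 3/5
β ⊃ β = 4/5 ⊃ 4/5 = 1
β ⊃ β = 4/5 ⊃ 4/5 = 1
(β ⊃ β) ≡ (β ⊃ β) = 1 ≡ 1 = 1
(α ∨ α) ∨ ((β ⊃ β) ≡ (β ⊃ β)) = 3/5 ∨ 1 = 1
¬((α ∨ α) ∨ ((β ⊃ β) ≡ (β ⊃ β))) = ¬1 = 0
((¬β ⊃ ¬(α ⊃ α)) ∨ ((β ⊃ α) ≡ (α ∧ β))) ⊃ ¬((α ∨ α) ∨ ((β ⊃ β) ≡ (β ⊃ β))) = 4/5 ⊃ 0 = 1/5
β ≡ β = 4/5 ≡ 4/5 = 1
¬β = ¬4/5 = 1/5
(β ≡ β) ⊃ ¬β = 1 ⊃ 1/5 = 1/5
β ∨ α = 4/5 ∨ 3/5 = 4/5
¬(β ∨ α) = ¬4/5 = 1/5
α ∨ β = 3/5 ∨ 4/5 = 4/5
(α ∨ β) ≡ α = 4/5 ≡ 3/5 = 4/5
¬(β ∨ α) ≡ ((α ∨ β) ≡ α) = 1/5 ≡ 4/5 = 2/5
((β ≡ β) ⊃ ¬β) ∧ (¬(β ∨ α) ≡ ((α ∨ β) ≡ α)) = 1/5 ∧ 2/5 = 1/5
α ⊃ β = 3/5 ⊃ 4/5 = 1
α ∧ β = 3/5 ∧ 4/5 = 3/5
(α ⊃ β) ≡ (α ∧ β) = 1 ≡ 3/5 = 3/5
β ⊃ β = 4/5 ⊃ 4/5 = 1
¬(β ⊃ β) = ¬1 = 0
((α ⊃ β) ≡ (α ∧ β)) ∧ ¬(β ⊃ β) = 3/5 ∧ 0 = 0
(((β ≡ β) ⊃ ¬β) ∧ (¬(β ∨ α) ≡ ((α ∨ β) ≡ α))) ≡ (((α ⊃ β) ≡ (α ∧ β)) ∧ ¬(β ⊃ β)) = 1/5 ≡ 0 = 4/5
(((¬β ⊃ ¬(α ⊃ α)) ∨ ((β ⊃ α) ≡ (α ∧ β))) ⊃ ¬((α ∨ α) ∨ ((β ⊃ β) ≡ (β ⊃ β)))) ∨ ((((β ≡ β) ⊃ ¬β) ∧ (¬(β ∨ α) ≡ ((α ∨ β) ≡ α))) ≡ (((α ⊃ β) ≡ (α ∧ β)) ∧ ¬(β ⊃ β))) = 1/5 ∨ 4/5 = 4/5
((¬((α ⊃ α) ∧ α) ≡ (((β ⊃ β) ⊃ α) ⊃ (β ∧ α))) ⊃ (((((β ⊃ β) ≡ ¬β) ∧ ((α ∧ β) ≡ β)) ∧ (((α ∨ α) ∨ (β ⊃ α)) ⊃ ((α ∨ β) ≡ α))) ≡ ¬((β ⊃ (β ≡ β)) ⊃ (β ⊃ β)))) ⊃ ((((¬β ⊃ ¬(α ⊃ α)) ∨ ((β ⊃ α) ≡ (α ∧ β))) ⊃ ¬((α ∨ α) ∨ ((β ⊃ β) ≡ (β ⊃ β)))) ∨ ((((β ≡ β) ⊃ ¬β) ∧ (¬(β ∨ α) ≡ ((α ∨ β) ≡ α))) ≡ (((α ⊃ β) ≡ (α ∧ β)) ∧ ¬(β ⊃ β)))) = 1 ⊃ 4/5 = 4/5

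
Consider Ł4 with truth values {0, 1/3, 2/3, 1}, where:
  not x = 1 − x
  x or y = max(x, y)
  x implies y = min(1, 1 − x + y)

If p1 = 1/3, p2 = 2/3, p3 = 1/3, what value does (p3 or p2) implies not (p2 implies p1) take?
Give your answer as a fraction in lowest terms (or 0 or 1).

p3 or p2 = 1/3 or 2/3 = 2/3
p2 implies p1 = 2/3 implies 1/3 = 2/3
not (p2 implies p1) = not 2/3 = 1/3
(p3 or p2) implies not (p2 implies p1) = 2/3 implies 1/3 = 2/3

2/3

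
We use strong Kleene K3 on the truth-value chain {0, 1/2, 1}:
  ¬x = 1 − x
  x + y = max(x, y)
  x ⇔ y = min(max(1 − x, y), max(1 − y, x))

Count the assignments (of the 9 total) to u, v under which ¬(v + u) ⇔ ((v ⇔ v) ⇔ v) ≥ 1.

u = 0, v = 0 ↦ 0  <
u = 0, v = 1/2 ↦ 1/2  <
u = 0, v = 1 ↦ 0  <
u = 1/2, v = 0 ↦ 1/2  <
u = 1/2, v = 1/2 ↦ 1/2  <
u = 1/2, v = 1 ↦ 0  <
u = 1, v = 0 ↦ 1  ≥
u = 1, v = 1/2 ↦ 1/2  <
u = 1, v = 1 ↦ 0  <
So 1 of the 9 assignments meets the threshold.

1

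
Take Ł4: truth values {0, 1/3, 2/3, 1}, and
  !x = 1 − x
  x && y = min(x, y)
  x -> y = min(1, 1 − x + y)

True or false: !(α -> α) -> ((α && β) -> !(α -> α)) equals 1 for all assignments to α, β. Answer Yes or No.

α = 0, β = 0 ↦ 1
α = 0, β = 1/3 ↦ 1
α = 0, β = 2/3 ↦ 1
α = 0, β = 1 ↦ 1
α = 1/3, β = 0 ↦ 1
α = 1/3, β = 1/3 ↦ 1
α = 1/3, β = 2/3 ↦ 1
α = 1/3, β = 1 ↦ 1
α = 2/3, β = 0 ↦ 1
α = 2/3, β = 1/3 ↦ 1
α = 2/3, β = 2/3 ↦ 1
α = 2/3, β = 1 ↦ 1
α = 1, β = 0 ↦ 1
α = 1, β = 1/3 ↦ 1
α = 1, β = 2/3 ↦ 1
α = 1, β = 1 ↦ 1
Every assignment gives a value ≥ 1.

Yes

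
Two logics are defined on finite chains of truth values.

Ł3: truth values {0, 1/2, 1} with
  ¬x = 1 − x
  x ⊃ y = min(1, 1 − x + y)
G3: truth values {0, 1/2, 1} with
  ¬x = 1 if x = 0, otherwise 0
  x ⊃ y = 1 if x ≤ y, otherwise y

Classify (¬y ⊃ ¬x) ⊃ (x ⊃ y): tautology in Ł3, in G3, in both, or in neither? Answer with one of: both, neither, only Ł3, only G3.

only Ł3

In Ł3: every assignment gives 1 — tautology.
In G3: at x = 1, y = 1/2 the value is 1/2 — not a tautology.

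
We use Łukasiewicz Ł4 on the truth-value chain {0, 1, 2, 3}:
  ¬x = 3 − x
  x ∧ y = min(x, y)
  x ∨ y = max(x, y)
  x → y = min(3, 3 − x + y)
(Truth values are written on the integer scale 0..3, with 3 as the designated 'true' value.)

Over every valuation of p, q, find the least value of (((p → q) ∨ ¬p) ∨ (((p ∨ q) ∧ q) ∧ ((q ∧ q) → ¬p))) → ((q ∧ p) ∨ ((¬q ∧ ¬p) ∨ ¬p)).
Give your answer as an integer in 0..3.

Take p = 1, q = 1:
p → q = 1 → 1 = 3
¬p = ¬1 = 2
(p → q) ∨ ¬p = 3 ∨ 2 = 3
p ∨ q = 1 ∨ 1 = 1
(p ∨ q) ∧ q = 1 ∧ 1 = 1
q ∧ q = 1 ∧ 1 = 1
¬p = ¬1 = 2
(q ∧ q) → ¬p = 1 → 2 = 3
((p ∨ q) ∧ q) ∧ ((q ∧ q) → ¬p) = 1 ∧ 3 = 1
((p → q) ∨ ¬p) ∨ (((p ∨ q) ∧ q) ∧ ((q ∧ q) → ¬p)) = 3 ∨ 1 = 3
q ∧ p = 1 ∧ 1 = 1
¬q = ¬1 = 2
¬p = ¬1 = 2
¬q ∧ ¬p = 2 ∧ 2 = 2
¬p = ¬1 = 2
(¬q ∧ ¬p) ∨ ¬p = 2 ∨ 2 = 2
(q ∧ p) ∨ ((¬q ∧ ¬p) ∨ ¬p) = 1 ∨ 2 = 2
(((p → q) ∨ ¬p) ∨ (((p ∨ q) ∧ q) ∧ ((q ∧ q) → ¬p))) → ((q ∧ p) ∨ ((¬q ∧ ¬p) ∨ ¬p)) = 3 → 2 = 2
No assignment yields a value below 2, so this is the minimum.

2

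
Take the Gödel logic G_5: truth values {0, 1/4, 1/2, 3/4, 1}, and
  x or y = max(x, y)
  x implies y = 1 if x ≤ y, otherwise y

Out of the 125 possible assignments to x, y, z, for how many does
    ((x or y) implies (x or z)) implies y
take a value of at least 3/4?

55

value 1: 39 assignments (counts)
value 3/4: 16 assignments (counts)
value 1/2: 21 assignments
value 1/4: 24 assignments
value 0: 25 assignments
So 55 of the 125 assignments meet the threshold.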